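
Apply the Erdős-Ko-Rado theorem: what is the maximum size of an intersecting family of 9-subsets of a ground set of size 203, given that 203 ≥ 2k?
max |F| = C(202, 8) = 59749197232725

Erdős-Ko-Rado (1961): when n ≥ 2k, max |F| = C(n−1, k−1). The bound is attained by the star {A : i ∈ A} for any fixed i ∈ [n]. Here C(203−1, 9−1) = C(202, 8) = 59749197232725.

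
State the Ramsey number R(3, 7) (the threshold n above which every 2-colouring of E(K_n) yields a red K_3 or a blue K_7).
R(3, 7) = 23

Lower bound: an explicit 2-colouring of K_{22} (typically a Paley-type or other structured construction) avoids a red K_3 and a blue K_7, showing R(3, 7) > 22.
Upper bound: the simple Erdős–Szekeres recurrence only gives R(3, 7) ≤ 25; the tight bound R(3, 7) ≤ 23 requires a sharper case analysis (or computer search) of 2-colourings of K_{23}.
Hence R(3, 7) = 23.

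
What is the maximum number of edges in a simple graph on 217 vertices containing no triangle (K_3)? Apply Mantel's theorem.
ex(217, K_3) = ⌊217^2/4⌋ = 11772

Mantel (1907): a triangle-free graph on n vertices has at most ⌊n^2/4⌋ edges, with equality for the complete bipartite graph K_{⌊n/2⌋, ⌈n/2⌉}. For n = 217: ⌊217^2/4⌋ = ⌊47089/4⌋ = 11772. The extremal graph is K_{108, 109}, which has 108·109 = 11772 edges.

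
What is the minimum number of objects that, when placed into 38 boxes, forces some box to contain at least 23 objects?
n = (23 − 1)·38 + 1 = 837

By the generalised pigeonhole principle, to guarantee some box contains ≥ r objects we need more than (r − 1) · k objects total. Threshold: n = (r − 1) · k + 1. With r = 23 and k = 38: n = 22 · 38 + 1 = 836 + 1 = 837. For n = 836 = 22 · 38, we can put exactly 22 objects in every box, avoiding 23 in any single one — so 837 is tight.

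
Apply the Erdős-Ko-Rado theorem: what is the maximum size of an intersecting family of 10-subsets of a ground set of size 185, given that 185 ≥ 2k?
max |F| = C(184, 9) = 546119036427536

The Erdős-Ko-Rado theorem states: for n ≥ 2k, an intersecting family of k-subsets of an n-element set has size at most C(n − 1, k − 1), with equality for 'star' families {A ⊆ [n] : |A| = k, i ∈ A} (fix an element i). For n = 185, k = 10: C(184, 9) = 546119036427536.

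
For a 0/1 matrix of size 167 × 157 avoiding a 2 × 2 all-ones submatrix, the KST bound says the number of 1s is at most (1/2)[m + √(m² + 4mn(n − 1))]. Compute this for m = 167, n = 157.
z(167, 157; 2, 2) ≤ (1/2)[167 + √(167² + 4·167·157·156)] = (1/2)[167 + √16388545] = 2107.6384

Kővári–Sós–Turán: let r_1, ..., r_167 be the row sums and z = Σ r_i the total number of 1s. Each pair of columns can share at most one row with both entries 1 (else a 2×2 all-ones block appears), so Σ_i C(r_i, 2) ≤ C(157, 2) = 12246. By convexity Σ_i C(r_i, 2) ≥ 167·C(z/167, 2) = z(z − 167)/(2·167), giving z² − 167z − 167·157·156 ≤ 0 and hence z ≤ (1/2)[167 + √(27889 + 4·4090164)] = (1/2)[167 + √16388545] ≈ (1/2)(167 + 4048.2768) = 2107.6384.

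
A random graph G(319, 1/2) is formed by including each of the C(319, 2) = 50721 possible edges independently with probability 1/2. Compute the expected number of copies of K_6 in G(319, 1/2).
E[# K_6] = C(319, 6) · (1/2)^C(6, 2) = 1395956397297 / 2^15 ≈ 42601208.413605

For each 6-subset S of vertices (there are C(319, 6) = 1395956397297 such S), let X_S = 1 if S induces a K_6 (all C(6, 2) = 15 edges present). Then P(X_S = 1) = (1/2)^15 = 1/32768. By linearity of expectation, E[# K_6] = C(319, 6) · (1/2)^15 = 1395956397297 / 32768 ≈ 42601208.413605.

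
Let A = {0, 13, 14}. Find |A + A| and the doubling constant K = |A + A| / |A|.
K = |A + A| / |A| = 6/3 = 2

Enumerate A + A = {a + b : a, b ∈ A}. With |A| = 3, there are |A|^2 = 9 ordered sum pairs; collecting distinct values, A + A = {0, 13, 14, 26, 27, 28}, so |A + A| = 6. Thus K = 6/3 = 2. For comparison, the minimum possible |A + A| over all 3-element sets is 2·3 − 1 = 5 (so min K = 5/3), attained only by arithmetic progressions.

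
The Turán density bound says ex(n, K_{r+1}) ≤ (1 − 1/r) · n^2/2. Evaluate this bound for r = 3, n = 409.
Turán density bound = (2/3) · 409^2/2 = 167281/3 ≈ 55760.3333

Turán's theorem: ex(n, K_{r+1}) is achieved by the complete r-partite Turán graph T(n, r) with parts as balanced as possible, and is at most (1 − 1/r) · n^2/2. For r = 3, n = 409: the density bound is (2/3) · 167281/2 = 167281/3 ≈ 55760.3333. The integer-valued extremum is e(T(409, 3)) = 55760, which is strictly less than the density bound 167281/3 since 3 ∤ 409 (the parts of T(409, 3) cannot all be equal).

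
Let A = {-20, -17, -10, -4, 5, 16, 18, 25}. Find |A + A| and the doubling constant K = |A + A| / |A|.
K = |A + A| / |A| = 33/8

Enumerate A + A = {a + b : a, b ∈ A}. With |A| = 8, there are |A|^2 = 64 ordered sum pairs; collecting distinct values, A + A = {-40, -37, -34, -30, -27, -24, -21, -20, -15, -14, -12, -8, -5, -4, -2, -1, 1, 5, 6, 8, 10, 12, 14, 15, 21, 23, 30, 32, 34, 36, 41, 43, 50}, so |A + A| = 33. Thus K = 33/8. For comparison, the minimum possible |A + A| over all 8-element sets is 2·8 − 1 = 15 (so min K = 15/8), attained only by arithmetic progressions.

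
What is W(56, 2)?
W(56, 2) = 56 + 1 = 57

A 2-term AP is any pair of integers, so a monochromatic 2-AP exists iff some colour is used at least twice. With 56 colours, the colouring i ↦ i on {1, ..., 56} uses each colour once, avoiding any monochromatic pair, so W(56, 2) > 56. For {1, ..., 57}, pigeonhole forces two integers of the same colour, which form a monochromatic 2-AP. Hence W(56, 2) = 57.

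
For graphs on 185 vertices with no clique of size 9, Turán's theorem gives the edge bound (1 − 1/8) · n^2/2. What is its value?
Turán density bound = (7/8) · 185^2/2 = 239575/16 ≈ 14973.4375

Turán's theorem: ex(n, K_{r+1}) is achieved by the complete r-partite Turán graph T(n, r) with parts as balanced as possible, and is at most (1 − 1/r) · n^2/2. For r = 8, n = 185: the density bound is (7/8) · 34225/2 = 239575/16 ≈ 14973.4375. The integer-valued extremum is e(T(185, 8)) = 14973, which is strictly less than the density bound 239575/16 since 8 ∤ 185 (the parts of T(185, 8) cannot all be equal).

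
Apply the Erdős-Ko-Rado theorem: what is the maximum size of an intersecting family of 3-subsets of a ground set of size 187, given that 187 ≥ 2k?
max |F| = C(186, 2) = 17205

The Erdős-Ko-Rado theorem states: for n ≥ 2k, an intersecting family of k-subsets of an n-element set has size at most C(n − 1, k − 1), with equality for 'star' families {A ⊆ [n] : |A| = k, i ∈ A} (fix an element i). For n = 187, k = 3: C(186, 2) = 17205.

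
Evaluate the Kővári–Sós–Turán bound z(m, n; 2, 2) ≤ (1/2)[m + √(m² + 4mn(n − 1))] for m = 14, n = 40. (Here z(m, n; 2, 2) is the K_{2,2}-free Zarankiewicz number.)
z(14, 40; 2, 2) ≤ (1/2)[14 + √(14² + 4·14·40·39)] = (1/2)[14 + √87556] = 154.9493

Kővári–Sós–Turán: let r_1, ..., r_14 be the row sums and z = Σ r_i the total number of 1s. Each pair of columns can share at most one row with both entries 1 (else a 2×2 all-ones block appears), so Σ_i C(r_i, 2) ≤ C(40, 2) = 780. By convexity Σ_i C(r_i, 2) ≥ 14·C(z/14, 2) = z(z − 14)/(2·14), giving z² − 14z − 14·40·39 ≤ 0 and hence z ≤ (1/2)[14 + √(196 + 4·21840)] = (1/2)[14 + √87556] ≈ (1/2)(14 + 295.8986) = 154.9493.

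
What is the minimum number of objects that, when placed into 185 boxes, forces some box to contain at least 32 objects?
n = (32 − 1)·185 + 1 = 5736

By the generalised pigeonhole principle, to guarantee some box contains ≥ r objects we need more than (r − 1) · k objects total. Threshold: n = (r − 1) · k + 1. With r = 32 and k = 185: n = 31 · 185 + 1 = 5735 + 1 = 5736. For n = 5735 = 31 · 185, we can put exactly 31 objects in every box, avoiding 32 in any single one — so 5736 is tight.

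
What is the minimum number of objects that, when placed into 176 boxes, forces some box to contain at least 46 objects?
n = (46 − 1)·176 + 1 = 7921

By the generalised pigeonhole principle, to guarantee some box contains ≥ r objects we need more than (r − 1) · k objects total. Threshold: n = (r − 1) · k + 1. With r = 46 and k = 176: n = 45 · 176 + 1 = 7920 + 1 = 7921. For n = 7920 = 45 · 176, we can put exactly 45 objects in every box, avoiding 46 in any single one — so 7921 is tight.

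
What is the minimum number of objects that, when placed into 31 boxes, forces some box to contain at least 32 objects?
n = (32 − 1)·31 + 1 = 962

By the generalised pigeonhole principle, to guarantee some box contains ≥ r objects we need more than (r − 1) · k objects total. Threshold: n = (r − 1) · k + 1. With r = 32 and k = 31: n = 31 · 31 + 1 = 961 + 1 = 962. For n = 961 = 31 · 31, we can put exactly 31 objects in every box, avoiding 32 in any single one — so 962 is tight.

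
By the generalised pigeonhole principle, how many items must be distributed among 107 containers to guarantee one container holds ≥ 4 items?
n = (4 − 1)·107 + 1 = 322

By the generalised pigeonhole principle, to guarantee some box contains ≥ r objects we need more than (r − 1) · k objects total. Threshold: n = (r − 1) · k + 1. With r = 4 and k = 107: n = 3 · 107 + 1 = 321 + 1 = 322. For n = 321 = 3 · 107, we can put exactly 3 objects in every box, avoiding 4 in any single one — so 322 is tight.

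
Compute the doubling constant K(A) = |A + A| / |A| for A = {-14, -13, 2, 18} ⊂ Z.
K = |A + A| / |A| = 9/4

Enumerate A + A = {a + b : a, b ∈ A}. With |A| = 4, there are |A|^2 = 16 ordered sum pairs; collecting distinct values, A + A = {-28, -27, -26, -12, -11, 4, 5, 20, 36}, so |A + A| = 9. Thus K = 9/4. For comparison, the minimum possible |A + A| over all 4-element sets is 2·4 − 1 = 7 (so min K = 7/4), attained only by arithmetic progressions.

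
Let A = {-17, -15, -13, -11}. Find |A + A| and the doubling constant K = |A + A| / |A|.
K = |A + A| / |A| = 7/4

Enumerate A + A = {a + b : a, b ∈ A}. With |A| = 4, there are |A|^2 = 16 ordered sum pairs; collecting distinct values, A + A = {-34, -32, -30, -28, -26, -24, -22}, so |A + A| = 7. Thus K = 7/4. Here |A + A| = 2|A| − 1 = 7, the minimum possible — so K = 7/4 is minimal, which holds iff A is an arithmetic progression.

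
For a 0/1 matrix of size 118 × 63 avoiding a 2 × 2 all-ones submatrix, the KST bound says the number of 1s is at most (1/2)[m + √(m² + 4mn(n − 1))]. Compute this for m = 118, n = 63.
z(118, 63; 2, 2) ≤ (1/2)[118 + √(118² + 4·118·63·62)] = (1/2)[118 + √1857556] = 740.4609

Kővári–Sós–Turán: let r_1, ..., r_118 be the row sums and z = Σ r_i the total number of 1s. Each pair of columns can share at most one row with both entries 1 (else a 2×2 all-ones block appears), so Σ_i C(r_i, 2) ≤ C(63, 2) = 1953. By convexity Σ_i C(r_i, 2) ≥ 118·C(z/118, 2) = z(z − 118)/(2·118), giving z² − 118z − 118·63·62 ≤ 0 and hence z ≤ (1/2)[118 + √(13924 + 4·460908)] = (1/2)[118 + √1857556] ≈ (1/2)(118 + 1362.9219) = 740.4609.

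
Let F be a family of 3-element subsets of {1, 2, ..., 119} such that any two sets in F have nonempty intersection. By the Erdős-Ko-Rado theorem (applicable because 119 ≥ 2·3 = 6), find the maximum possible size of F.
max |F| = C(118, 2) = 6903

Erdős-Ko-Rado (1961): when n ≥ 2k, max |F| = C(n−1, k−1). The bound is attained by the star {A : i ∈ A} for any fixed i ∈ [n]. Here C(119−1, 3−1) = C(118, 2) = 6903.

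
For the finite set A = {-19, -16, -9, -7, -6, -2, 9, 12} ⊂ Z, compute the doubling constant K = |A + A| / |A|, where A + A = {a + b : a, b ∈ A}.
K = |A + A| / |A| = 31/8

Enumerate A + A = {a + b : a, b ∈ A}. With |A| = 8, there are |A|^2 = 64 ordered sum pairs; collecting distinct values, A + A = {-38, -35, -32, -28, -26, -25, -23, -22, -21, -18, -16, -15, -14, -13, -12, -11, -10, -9, -8, -7, -4, 0, 2, 3, 5, 6, 7, 10, 18, 21, 24}, so |A + A| = 31. Thus K = 31/8. For comparison, the minimum possible |A + A| over all 8-element sets is 2·8 − 1 = 15 (so min K = 15/8), attained only by arithmetic progressions.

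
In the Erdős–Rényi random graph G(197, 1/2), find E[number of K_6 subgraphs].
E[# K_6] = C(197, 6) · (1/2)^C(6, 2) = 75176946208 / 2^15 = 2349279569/1024 ≈ 2294218.329102

For each 6-subset S of vertices (there are C(197, 6) = 75176946208 such S), let X_S = 1 if S induces a K_6 (all C(6, 2) = 15 edges present). Then P(X_S = 1) = (1/2)^15 = 1/32768. By linearity of expectation, E[# K_6] = C(197, 6) · (1/2)^15 = 75176946208 / 32768 = 2349279569/1024 ≈ 2294218.329102.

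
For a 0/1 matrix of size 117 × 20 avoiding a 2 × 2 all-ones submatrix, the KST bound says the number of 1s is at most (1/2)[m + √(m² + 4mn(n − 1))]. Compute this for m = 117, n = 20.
z(117, 20; 2, 2) ≤ (1/2)[117 + √(117² + 4·117·20·19)] = (1/2)[117 + √191529] = 277.3201

Kővári–Sós–Turán: let r_1, ..., r_117 be the row sums and z = Σ r_i the total number of 1s. Each pair of columns can share at most one row with both entries 1 (else a 2×2 all-ones block appears), so Σ_i C(r_i, 2) ≤ C(20, 2) = 190. By convexity Σ_i C(r_i, 2) ≥ 117·C(z/117, 2) = z(z − 117)/(2·117), giving z² − 117z − 117·20·19 ≤ 0 and hence z ≤ (1/2)[117 + √(13689 + 4·44460)] = (1/2)[117 + √191529] ≈ (1/2)(117 + 437.6403) = 277.3201.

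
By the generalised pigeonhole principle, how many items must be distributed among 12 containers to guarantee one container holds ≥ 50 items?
n = (50 − 1)·12 + 1 = 589

By the generalised pigeonhole principle, to guarantee some box contains ≥ r objects we need more than (r − 1) · k objects total. Threshold: n = (r − 1) · k + 1. With r = 50 and k = 12: n = 49 · 12 + 1 = 588 + 1 = 589. For n = 588 = 49 · 12, we can put exactly 49 objects in every box, avoiding 50 in any single one — so 589 is tight.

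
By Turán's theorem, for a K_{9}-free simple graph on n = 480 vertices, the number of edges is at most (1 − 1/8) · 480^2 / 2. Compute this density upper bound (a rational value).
Turán density bound = (7/8) · 480^2/2 = 100800

Turán's theorem: ex(n, K_{r+1}) is achieved by the complete r-partite Turán graph T(n, r) with parts as balanced as possible, and is at most (1 − 1/r) · n^2/2. For r = 8, n = 480: the density bound is (7/8) · 230400/2 = 100800. Since 8 ∣ 480, the Turán graph T(480, 8) has parts of equal size 60, and its edge count e(T(480, 8)) = 100800 attains the density bound exactly.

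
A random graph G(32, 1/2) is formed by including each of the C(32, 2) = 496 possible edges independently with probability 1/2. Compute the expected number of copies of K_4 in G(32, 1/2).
E[# K_4] = C(32, 4) · (1/2)^C(4, 2) = 35960 / 2^6 = 4495/8 = 561.875

For each 4-subset S of vertices (there are C(32, 4) = 35960 such S), let X_S = 1 if S induces a K_4 (all C(4, 2) = 6 edges present). Then P(X_S = 1) = (1/2)^6 = 1/64. By linearity of expectation, E[# K_4] = C(32, 4) · (1/2)^6 = 35960 / 64 = 4495/8 = 561.875.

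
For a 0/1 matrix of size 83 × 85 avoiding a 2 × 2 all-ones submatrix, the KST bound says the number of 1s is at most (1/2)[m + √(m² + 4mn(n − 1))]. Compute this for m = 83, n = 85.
z(83, 85; 2, 2) ≤ (1/2)[83 + √(83² + 4·83·85·84)] = (1/2)[83 + √2377369] = 812.436

Kővári–Sós–Turán: let r_1, ..., r_83 be the row sums and z = Σ r_i the total number of 1s. Each pair of columns can share at most one row with both entries 1 (else a 2×2 all-ones block appears), so Σ_i C(r_i, 2) ≤ C(85, 2) = 3570. By convexity Σ_i C(r_i, 2) ≥ 83·C(z/83, 2) = z(z − 83)/(2·83), giving z² − 83z − 83·85·84 ≤ 0 and hence z ≤ (1/2)[83 + √(6889 + 4·592620)] = (1/2)[83 + √2377369] ≈ (1/2)(83 + 1541.8719) = 812.436.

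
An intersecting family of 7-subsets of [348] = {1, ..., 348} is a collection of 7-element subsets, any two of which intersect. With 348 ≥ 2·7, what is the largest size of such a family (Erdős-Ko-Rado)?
max |F| = C(347, 6) = 2321511508218

The Erdős-Ko-Rado theorem states: for n ≥ 2k, an intersecting family of k-subsets of an n-element set has size at most C(n − 1, k − 1), with equality for 'star' families {A ⊆ [n] : |A| = k, i ∈ A} (fix an element i). For n = 348, k = 7: C(347, 6) = 2321511508218.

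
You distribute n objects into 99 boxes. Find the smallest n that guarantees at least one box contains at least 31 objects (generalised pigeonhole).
n = (31 − 1)·99 + 1 = 2971

By the generalised pigeonhole principle, to guarantee some box contains ≥ r objects we need more than (r − 1) · k objects total. Threshold: n = (r − 1) · k + 1. With r = 31 and k = 99: n = 30 · 99 + 1 = 2970 + 1 = 2971. For n = 2970 = 30 · 99, we can put exactly 30 objects in every box, avoiding 31 in any single one — so 2971 is tight.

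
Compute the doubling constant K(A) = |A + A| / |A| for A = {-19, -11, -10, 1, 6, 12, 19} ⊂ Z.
K = |A + A| / |A| = 27/7

Enumerate A + A = {a + b : a, b ∈ A}. With |A| = 7, there are |A|^2 = 49 ordered sum pairs; collecting distinct values, A + A = {-38, -30, -29, -22, -21, -20, -18, -13, -10, -9, -7, -5, -4, 0, 1, 2, 7, 8, 9, 12, 13, 18, 20, 24, 25, 31, 38}, so |A + A| = 27. Thus K = 27/7. For comparison, the minimum possible |A + A| over all 7-element sets is 2·7 − 1 = 13 (so min K = 13/7), attained only by arithmetic progressions.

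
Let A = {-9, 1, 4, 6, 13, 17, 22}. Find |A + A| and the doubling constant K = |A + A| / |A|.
K = |A + A| / |A| = 25/7

Enumerate A + A = {a + b : a, b ∈ A}. With |A| = 7, there are |A|^2 = 49 ordered sum pairs; collecting distinct values, A + A = {-18, -8, -5, -3, 2, 4, 5, 7, 8, 10, 12, 13, 14, 17, 18, 19, 21, 23, 26, 28, 30, 34, 35, 39, 44}, so |A + A| = 25. Thus K = 25/7. For comparison, the minimum possible |A + A| over all 7-element sets is 2·7 − 1 = 13 (so min K = 13/7), attained only by arithmetic progressions.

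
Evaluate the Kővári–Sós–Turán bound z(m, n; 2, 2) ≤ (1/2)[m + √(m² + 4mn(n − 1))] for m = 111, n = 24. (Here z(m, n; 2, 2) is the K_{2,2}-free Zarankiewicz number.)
z(111, 24; 2, 2) ≤ (1/2)[111 + √(111² + 4·111·24·23)] = (1/2)[111 + √257409] = 309.1775

Kővári–Sós–Turán: let r_1, ..., r_111 be the row sums and z = Σ r_i the total number of 1s. Each pair of columns can share at most one row with both entries 1 (else a 2×2 all-ones block appears), so Σ_i C(r_i, 2) ≤ C(24, 2) = 276. By convexity Σ_i C(r_i, 2) ≥ 111·C(z/111, 2) = z(z − 111)/(2·111), giving z² − 111z − 111·24·23 ≤ 0 and hence z ≤ (1/2)[111 + √(12321 + 4·61272)] = (1/2)[111 + √257409] ≈ (1/2)(111 + 507.3549) = 309.1775.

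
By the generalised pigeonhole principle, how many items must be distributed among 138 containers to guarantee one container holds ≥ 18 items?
n = (18 − 1)·138 + 1 = 2347

By the generalised pigeonhole principle, to guarantee some box contains ≥ r objects we need more than (r − 1) · k objects total. Threshold: n = (r − 1) · k + 1. With r = 18 and k = 138: n = 17 · 138 + 1 = 2346 + 1 = 2347. For n = 2346 = 17 · 138, we can put exactly 17 objects in every box, avoiding 18 in any single one — so 2347 is tight.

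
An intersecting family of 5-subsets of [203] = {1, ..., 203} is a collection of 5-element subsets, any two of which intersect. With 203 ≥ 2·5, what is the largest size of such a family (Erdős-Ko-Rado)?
max |F| = C(202, 4) = 67331650

Erdős-Ko-Rado (1961): when n ≥ 2k, max |F| = C(n−1, k−1). The bound is attained by the star {A : i ∈ A} for any fixed i ∈ [n]. Here C(203−1, 5−1) = C(202, 4) = 67331650.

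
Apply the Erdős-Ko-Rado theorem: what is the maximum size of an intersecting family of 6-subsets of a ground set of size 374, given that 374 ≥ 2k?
max |F| = C(373, 5) = 58569636069

Erdős-Ko-Rado (1961): when n ≥ 2k, max |F| = C(n−1, k−1). The bound is attained by the star {A : i ∈ A} for any fixed i ∈ [n]. Here C(374−1, 6−1) = C(373, 5) = 58569636069.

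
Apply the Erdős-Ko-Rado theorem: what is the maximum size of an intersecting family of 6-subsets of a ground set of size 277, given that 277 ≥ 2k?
max |F| = C(276, 5) = 12868936080

The Erdős-Ko-Rado theorem states: for n ≥ 2k, an intersecting family of k-subsets of an n-element set has size at most C(n − 1, k − 1), with equality for 'star' families {A ⊆ [n] : |A| = k, i ∈ A} (fix an element i). For n = 277, k = 6: C(276, 5) = 12868936080.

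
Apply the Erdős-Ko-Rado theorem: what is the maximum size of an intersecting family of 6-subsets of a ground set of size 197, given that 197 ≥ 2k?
max |F| = C(196, 5) = 2289653184

Erdős-Ko-Rado (1961): when n ≥ 2k, max |F| = C(n−1, k−1). The bound is attained by the star {A : i ∈ A} for any fixed i ∈ [n]. Here C(197−1, 6−1) = C(196, 5) = 2289653184.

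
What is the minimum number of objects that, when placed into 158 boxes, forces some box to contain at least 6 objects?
n = (6 − 1)·158 + 1 = 791

By the generalised pigeonhole principle, to guarantee some box contains ≥ r objects we need more than (r − 1) · k objects total. Threshold: n = (r − 1) · k + 1. With r = 6 and k = 158: n = 5 · 158 + 1 = 790 + 1 = 791. For n = 790 = 5 · 158, we can put exactly 5 objects in every box, avoiding 6 in any single one — so 791 is tight.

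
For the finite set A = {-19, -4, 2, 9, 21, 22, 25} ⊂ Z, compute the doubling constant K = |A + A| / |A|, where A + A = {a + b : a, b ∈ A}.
K = |A + A| / |A| = 27/7

Enumerate A + A = {a + b : a, b ∈ A}. With |A| = 7, there are |A|^2 = 49 ordered sum pairs; collecting distinct values, A + A = {-38, -23, -17, -10, -8, -2, 2, 3, 4, 5, 6, 11, 17, 18, 21, 23, 24, 27, 30, 31, 34, 42, 43, 44, 46, 47, 50}, so |A + A| = 27. Thus K = 27/7. For comparison, the minimum possible |A + A| over all 7-element sets is 2·7 − 1 = 13 (so min K = 13/7), attained only by arithmetic progressions.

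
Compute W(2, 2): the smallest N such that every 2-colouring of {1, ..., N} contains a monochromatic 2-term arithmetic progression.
W(2, 2) = 2 + 1 = 3

A 2-term AP is any pair of integers, so a monochromatic 2-AP exists iff some colour is used at least twice. With 2 colours, the colouring i ↦ i on {1, ..., 2} uses each colour once, avoiding any monochromatic pair, so W(2, 2) > 2. For {1, ..., 3}, pigeonhole forces two integers of the same colour, which form a monochromatic 2-AP. Hence W(2, 2) = 3.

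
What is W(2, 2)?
W(2, 2) = 2 + 1 = 3

A 2-term AP is any pair of integers, so a monochromatic 2-AP exists iff some colour is used at least twice. With 2 colours, the colouring i ↦ i on {1, ..., 2} uses each colour once, avoiding any monochromatic pair, so W(2, 2) > 2. For {1, ..., 3}, pigeonhole forces two integers of the same colour, which form a monochromatic 2-AP. Hence W(2, 2) = 3.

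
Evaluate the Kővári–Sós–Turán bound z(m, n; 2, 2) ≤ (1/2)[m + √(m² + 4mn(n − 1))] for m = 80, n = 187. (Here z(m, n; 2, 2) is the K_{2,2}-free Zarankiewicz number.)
z(80, 187; 2, 2) ≤ (1/2)[80 + √(80² + 4·80·187·186)] = (1/2)[80 + √11136640] = 1708.5802

Kővári–Sós–Turán: let r_1, ..., r_80 be the row sums and z = Σ r_i the total number of 1s. Each pair of columns can share at most one row with both entries 1 (else a 2×2 all-ones block appears), so Σ_i C(r_i, 2) ≤ C(187, 2) = 17391. By convexity Σ_i C(r_i, 2) ≥ 80·C(z/80, 2) = z(z − 80)/(2·80), giving z² − 80z − 80·187·186 ≤ 0 and hence z ≤ (1/2)[80 + √(6400 + 4·2782560)] = (1/2)[80 + √11136640] ≈ (1/2)(80 + 3337.1605) = 1708.5802.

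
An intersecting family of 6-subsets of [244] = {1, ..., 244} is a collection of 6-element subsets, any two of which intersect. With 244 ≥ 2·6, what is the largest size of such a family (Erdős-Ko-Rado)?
max |F| = C(243, 5) = 6774333588

The Erdős-Ko-Rado theorem states: for n ≥ 2k, an intersecting family of k-subsets of an n-element set has size at most C(n − 1, k − 1), with equality for 'star' families {A ⊆ [n] : |A| = k, i ∈ A} (fix an element i). For n = 244, k = 6: C(243, 5) = 6774333588.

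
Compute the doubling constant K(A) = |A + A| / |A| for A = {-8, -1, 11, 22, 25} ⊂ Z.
K = |A + A| / |A| = 15/5 = 3

Enumerate A + A = {a + b : a, b ∈ A}. With |A| = 5, there are |A|^2 = 25 ordered sum pairs; collecting distinct values, A + A = {-16, -9, -2, 3, 10, 14, 17, 21, 22, 24, 33, 36, 44, 47, 50}, so |A + A| = 15. Thus K = 15/5 = 3. For comparison, the minimum possible |A + A| over all 5-element sets is 2·5 − 1 = 9 (so min K = 9/5), attained only by arithmetic progressions.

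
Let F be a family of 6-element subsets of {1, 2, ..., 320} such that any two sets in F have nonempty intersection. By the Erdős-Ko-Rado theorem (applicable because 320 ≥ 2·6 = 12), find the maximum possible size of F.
max |F| = C(319, 5) = 26674326063

Erdős-Ko-Rado (1961): when n ≥ 2k, max |F| = C(n−1, k−1). The bound is attained by the star {A : i ∈ A} for any fixed i ∈ [n]. Here C(320−1, 6−1) = C(319, 5) = 26674326063.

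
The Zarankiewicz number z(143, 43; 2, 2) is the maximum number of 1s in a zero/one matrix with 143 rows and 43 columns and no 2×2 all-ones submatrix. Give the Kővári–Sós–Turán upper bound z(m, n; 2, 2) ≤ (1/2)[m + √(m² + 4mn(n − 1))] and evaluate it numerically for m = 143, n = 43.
z(143, 43; 2, 2) ≤ (1/2)[143 + √(143² + 4·143·43·42)] = (1/2)[143 + √1053481] = 584.6961

Kővári–Sós–Turán: let r_1, ..., r_143 be the row sums and z = Σ r_i the total number of 1s. Each pair of columns can share at most one row with both entries 1 (else a 2×2 all-ones block appears), so Σ_i C(r_i, 2) ≤ C(43, 2) = 903. By convexity Σ_i C(r_i, 2) ≥ 143·C(z/143, 2) = z(z − 143)/(2·143), giving z² − 143z − 143·43·42 ≤ 0 and hence z ≤ (1/2)[143 + √(20449 + 4·258258)] = (1/2)[143 + √1053481] ≈ (1/2)(143 + 1026.3922) = 584.6961.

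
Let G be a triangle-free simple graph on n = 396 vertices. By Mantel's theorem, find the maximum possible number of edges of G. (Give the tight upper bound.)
ex(396, K_3) = ⌊396^2/4⌋ = 39204

Mantel (1907): a triangle-free graph on n vertices has at most ⌊n^2/4⌋ edges, with equality for the complete bipartite graph K_{⌊n/2⌋, ⌈n/2⌉}. For n = 396: ⌊396^2/4⌋ = ⌊156816/4⌋ = 39204. The extremal graph is K_{198, 198}, which has 198·198 = 39204 edges.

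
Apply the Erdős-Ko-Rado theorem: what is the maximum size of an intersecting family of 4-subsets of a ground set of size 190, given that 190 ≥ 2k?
max |F| = C(189, 3) = 1107414

The Erdős-Ko-Rado theorem states: for n ≥ 2k, an intersecting family of k-subsets of an n-element set has size at most C(n − 1, k − 1), with equality for 'star' families {A ⊆ [n] : |A| = k, i ∈ A} (fix an element i). For n = 190, k = 4: C(189, 3) = 1107414.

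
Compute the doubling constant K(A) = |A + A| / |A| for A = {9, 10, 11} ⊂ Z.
K = |A + A| / |A| = 5/3

Enumerate A + A = {a + b : a, b ∈ A}. With |A| = 3, there are |A|^2 = 9 ordered sum pairs; collecting distinct values, A + A = {18, 19, 20, 21, 22}, so |A + A| = 5. Thus K = 5/3. Here |A + A| = 2|A| − 1 = 5, the minimum possible — so K = 5/3 is minimal, which holds iff A is an arithmetic progression.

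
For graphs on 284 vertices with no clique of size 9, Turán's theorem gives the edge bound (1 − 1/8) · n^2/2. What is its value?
Turán density bound = (7/8) · 284^2/2 = 35287

Turán's theorem: ex(n, K_{r+1}) is achieved by the complete r-partite Turán graph T(n, r) with parts as balanced as possible, and is at most (1 − 1/r) · n^2/2. For r = 8, n = 284: the density bound is (7/8) · 80656/2 = 35287. The integer-valued extremum is e(T(284, 8)) = 35286, which is strictly less than the density bound 35287 since 8 ∤ 284 (the parts of T(284, 8) cannot all be equal).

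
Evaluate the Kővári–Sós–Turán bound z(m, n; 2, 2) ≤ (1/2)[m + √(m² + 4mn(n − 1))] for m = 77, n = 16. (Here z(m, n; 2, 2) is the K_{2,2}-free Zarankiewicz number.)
z(77, 16; 2, 2) ≤ (1/2)[77 + √(77² + 4·77·16·15)] = (1/2)[77 + √79849] = 179.7878

Kővári–Sós–Turán: let r_1, ..., r_77 be the row sums and z = Σ r_i the total number of 1s. Each pair of columns can share at most one row with both entries 1 (else a 2×2 all-ones block appears), so Σ_i C(r_i, 2) ≤ C(16, 2) = 120. By convexity Σ_i C(r_i, 2) ≥ 77·C(z/77, 2) = z(z − 77)/(2·77), giving z² − 77z − 77·16·15 ≤ 0 and hence z ≤ (1/2)[77 + √(5929 + 4·18480)] = (1/2)[77 + √79849] ≈ (1/2)(77 + 282.5757) = 179.7878.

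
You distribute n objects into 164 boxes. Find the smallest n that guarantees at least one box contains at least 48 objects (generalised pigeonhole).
n = (48 − 1)·164 + 1 = 7709

By the generalised pigeonhole principle, to guarantee some box contains ≥ r objects we need more than (r − 1) · k objects total. Threshold: n = (r − 1) · k + 1. With r = 48 and k = 164: n = 47 · 164 + 1 = 7708 + 1 = 7709. For n = 7708 = 47 · 164, we can put exactly 47 objects in every box, avoiding 48 in any single one — so 7709 is tight.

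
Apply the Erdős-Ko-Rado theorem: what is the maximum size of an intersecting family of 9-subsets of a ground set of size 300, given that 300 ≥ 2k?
max |F| = C(299, 8) = 1441567250764641

Erdős-Ko-Rado (1961): when n ≥ 2k, max |F| = C(n−1, k−1). The bound is attained by the star {A : i ∈ A} for any fixed i ∈ [n]. Here C(300−1, 9−1) = C(299, 8) = 1441567250764641.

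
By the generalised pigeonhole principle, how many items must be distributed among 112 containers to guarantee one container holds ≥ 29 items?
n = (29 − 1)·112 + 1 = 3137

By the generalised pigeonhole principle, to guarantee some box contains ≥ r objects we need more than (r − 1) · k objects total. Threshold: n = (r − 1) · k + 1. With r = 29 and k = 112: n = 28 · 112 + 1 = 3136 + 1 = 3137. For n = 3136 = 28 · 112, we can put exactly 28 objects in every box, avoiding 29 in any single one — so 3137 is tight.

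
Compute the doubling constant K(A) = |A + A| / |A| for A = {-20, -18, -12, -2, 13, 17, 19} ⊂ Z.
K = |A + A| / |A| = 26/7

Enumerate A + A = {a + b : a, b ∈ A}. With |A| = 7, there are |A|^2 = 49 ordered sum pairs; collecting distinct values, A + A = {-40, -38, -36, -32, -30, -24, -22, -20, -14, -7, -5, -4, -3, -1, 1, 5, 7, 11, 15, 17, 26, 30, 32, 34, 36, 38}, so |A + A| = 26. Thus K = 26/7. For comparison, the minimum possible |A + A| over all 7-element sets is 2·7 − 1 = 13 (so min K = 13/7), attained only by arithmetic progressions.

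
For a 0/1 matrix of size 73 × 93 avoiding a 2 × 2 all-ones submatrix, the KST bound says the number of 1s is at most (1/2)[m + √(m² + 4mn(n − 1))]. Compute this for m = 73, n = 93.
z(73, 93; 2, 2) ≤ (1/2)[73 + √(73² + 4·73·93·92)] = (1/2)[73 + √2503681] = 827.6512

Kővári–Sós–Turán: let r_1, ..., r_73 be the row sums and z = Σ r_i the total number of 1s. Each pair of columns can share at most one row with both entries 1 (else a 2×2 all-ones block appears), so Σ_i C(r_i, 2) ≤ C(93, 2) = 4278. By convexity Σ_i C(r_i, 2) ≥ 73·C(z/73, 2) = z(z − 73)/(2·73), giving z² − 73z − 73·93·92 ≤ 0 and hence z ≤ (1/2)[73 + √(5329 + 4·624588)] = (1/2)[73 + √2503681] ≈ (1/2)(73 + 1582.3024) = 827.6512.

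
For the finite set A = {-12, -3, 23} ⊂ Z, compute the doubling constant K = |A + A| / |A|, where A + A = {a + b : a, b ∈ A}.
K = |A + A| / |A| = 6/3 = 2

Enumerate A + A = {a + b : a, b ∈ A}. With |A| = 3, there are |A|^2 = 9 ordered sum pairs; collecting distinct values, A + A = {-24, -15, -6, 11, 20, 46}, so |A + A| = 6. Thus K = 6/3 = 2. For comparison, the minimum possible |A + A| over all 3-element sets is 2·3 − 1 = 5 (so min K = 5/3), attained only by arithmetic progressions.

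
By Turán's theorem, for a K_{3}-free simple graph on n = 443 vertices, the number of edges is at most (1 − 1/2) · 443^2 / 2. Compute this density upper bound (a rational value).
Turán density bound = (1/2) · 443^2/2 = 196249/4 ≈ 49062.25

Turán's theorem: ex(n, K_{r+1}) is achieved by the complete r-partite Turán graph T(n, r) with parts as balanced as possible, and is at most (1 − 1/r) · n^2/2. For r = 2, n = 443: the density bound is (1/2) · 196249/2 = 196249/4 ≈ 49062.25. The integer-valued extremum is e(T(443, 2)) = 49062, which is strictly less than the density bound 196249/4 since 2 ∤ 443 (the parts of T(443, 2) cannot all be equal).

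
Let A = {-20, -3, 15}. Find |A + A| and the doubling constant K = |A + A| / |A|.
K = |A + A| / |A| = 6/3 = 2

Enumerate A + A = {a + b : a, b ∈ A}. With |A| = 3, there are |A|^2 = 9 ordered sum pairs; collecting distinct values, A + A = {-40, -23, -6, -5, 12, 30}, so |A + A| = 6. Thus K = 6/3 = 2. For comparison, the minimum possible |A + A| over all 3-element sets is 2·3 − 1 = 5 (so min K = 5/3), attained only by arithmetic progressions.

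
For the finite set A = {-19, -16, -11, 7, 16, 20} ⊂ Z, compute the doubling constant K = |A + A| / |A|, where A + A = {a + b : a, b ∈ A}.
K = |A + A| / |A| = 21/6 = 7/2

Enumerate A + A = {a + b : a, b ∈ A}. With |A| = 6, there are |A|^2 = 36 ordered sum pairs; collecting distinct values, A + A = {-38, -35, -32, -30, -27, -22, -12, -9, -4, -3, 0, 1, 4, 5, 9, 14, 23, 27, 32, 36, 40}, so |A + A| = 21. Thus K = 21/6 = 7/2. For comparison, the minimum possible |A + A| over all 6-element sets is 2·6 − 1 = 11 (so min K = 11/6), attained only by arithmetic progressions.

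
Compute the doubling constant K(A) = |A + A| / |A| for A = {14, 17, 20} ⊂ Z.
K = |A + A| / |A| = 5/3

Enumerate A + A = {a + b : a, b ∈ A}. With |A| = 3, there are |A|^2 = 9 ordered sum pairs; collecting distinct values, A + A = {28, 31, 34, 37, 40}, so |A + A| = 5. Thus K = 5/3. Here |A + A| = 2|A| − 1 = 5, the minimum possible — so K = 5/3 is minimal, which holds iff A is an arithmetic progression.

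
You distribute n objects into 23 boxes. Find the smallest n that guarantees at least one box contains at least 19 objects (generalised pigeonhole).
n = (19 − 1)·23 + 1 = 415

By the generalised pigeonhole principle, to guarantee some box contains ≥ r objects we need more than (r − 1) · k objects total. Threshold: n = (r − 1) · k + 1. With r = 19 and k = 23: n = 18 · 23 + 1 = 414 + 1 = 415. For n = 414 = 18 · 23, we can put exactly 18 objects in every box, avoiding 19 in any single one — so 415 is tight.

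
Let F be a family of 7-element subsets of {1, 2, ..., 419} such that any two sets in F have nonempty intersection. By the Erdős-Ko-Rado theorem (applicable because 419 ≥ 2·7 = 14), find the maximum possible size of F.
max |F| = C(418, 6) = 7146142307304

The Erdős-Ko-Rado theorem states: for n ≥ 2k, an intersecting family of k-subsets of an n-element set has size at most C(n − 1, k − 1), with equality for 'star' families {A ⊆ [n] : |A| = k, i ∈ A} (fix an element i). For n = 419, k = 7: C(418, 6) = 7146142307304.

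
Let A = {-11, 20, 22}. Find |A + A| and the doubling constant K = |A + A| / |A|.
K = |A + A| / |A| = 6/3 = 2

Enumerate A + A = {a + b : a, b ∈ A}. With |A| = 3, there are |A|^2 = 9 ordered sum pairs; collecting distinct values, A + A = {-22, 9, 11, 40, 42, 44}, so |A + A| = 6. Thus K = 6/3 = 2. For comparison, the minimum possible |A + A| over all 3-element sets is 2·3 − 1 = 5 (so min K = 5/3), attained only by arithmetic progressions.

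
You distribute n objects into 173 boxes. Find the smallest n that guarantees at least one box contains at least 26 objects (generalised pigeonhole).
n = (26 − 1)·173 + 1 = 4326

By the generalised pigeonhole principle, to guarantee some box contains ≥ r objects we need more than (r − 1) · k objects total. Threshold: n = (r − 1) · k + 1. With r = 26 and k = 173: n = 25 · 173 + 1 = 4325 + 1 = 4326. For n = 4325 = 25 · 173, we can put exactly 25 objects in every box, avoiding 26 in any single one — so 4326 is tight.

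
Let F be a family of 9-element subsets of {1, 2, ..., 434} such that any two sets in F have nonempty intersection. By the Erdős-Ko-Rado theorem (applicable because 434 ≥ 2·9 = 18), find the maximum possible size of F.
max |F| = C(433, 8) = 28716756179068386

The Erdős-Ko-Rado theorem states: for n ≥ 2k, an intersecting family of k-subsets of an n-element set has size at most C(n − 1, k − 1), with equality for 'star' families {A ⊆ [n] : |A| = k, i ∈ A} (fix an element i). For n = 434, k = 9: C(433, 8) = 28716756179068386.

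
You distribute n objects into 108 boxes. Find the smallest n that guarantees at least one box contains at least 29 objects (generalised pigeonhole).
n = (29 − 1)·108 + 1 = 3025

By the generalised pigeonhole principle, to guarantee some box contains ≥ r objects we need more than (r − 1) · k objects total. Threshold: n = (r − 1) · k + 1. With r = 29 and k = 108: n = 28 · 108 + 1 = 3024 + 1 = 3025. For n = 3024 = 28 · 108, we can put exactly 28 objects in every box, avoiding 29 in any single one — so 3025 is tight.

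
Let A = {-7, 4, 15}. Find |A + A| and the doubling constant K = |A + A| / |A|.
K = |A + A| / |A| = 5/3

Enumerate A + A = {a + b : a, b ∈ A}. With |A| = 3, there are |A|^2 = 9 ordered sum pairs; collecting distinct values, A + A = {-14, -3, 8, 19, 30}, so |A + A| = 5. Thus K = 5/3. Here |A + A| = 2|A| − 1 = 5, the minimum possible — so K = 5/3 is minimal, which holds iff A is an arithmetic progression.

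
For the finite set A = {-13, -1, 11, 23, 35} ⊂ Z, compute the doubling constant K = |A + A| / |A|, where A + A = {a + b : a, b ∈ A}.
K = |A + A| / |A| = 9/5

Enumerate A + A = {a + b : a, b ∈ A}. With |A| = 5, there are |A|^2 = 25 ordered sum pairs; collecting distinct values, A + A = {-26, -14, -2, 10, 22, 34, 46, 58, 70}, so |A + A| = 9. Thus K = 9/5. Here |A + A| = 2|A| − 1 = 9, the minimum possible — so K = 9/5 is minimal, which holds iff A is an arithmetic progression.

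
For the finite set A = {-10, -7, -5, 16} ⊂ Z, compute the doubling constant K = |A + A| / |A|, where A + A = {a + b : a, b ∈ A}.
K = |A + A| / |A| = 10/4 = 5/2

Enumerate A + A = {a + b : a, b ∈ A}. With |A| = 4, there are |A|^2 = 16 ordered sum pairs; collecting distinct values, A + A = {-20, -17, -15, -14, -12, -10, 6, 9, 11, 32}, so |A + A| = 10. Thus K = 10/4 = 5/2. For comparison, the minimum possible |A + A| over all 4-element sets is 2·4 − 1 = 7 (so min K = 7/4), attained only by arithmetic progressions.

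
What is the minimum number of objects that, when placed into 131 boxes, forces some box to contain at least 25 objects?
n = (25 − 1)·131 + 1 = 3145

By the generalised pigeonhole principle, to guarantee some box contains ≥ r objects we need more than (r − 1) · k objects total. Threshold: n = (r − 1) · k + 1. With r = 25 and k = 131: n = 24 · 131 + 1 = 3144 + 1 = 3145. For n = 3144 = 24 · 131, we can put exactly 24 objects in every box, avoiding 25 in any single one — so 3145 is tight.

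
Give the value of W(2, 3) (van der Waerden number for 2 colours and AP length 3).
W(2, 3) = 9

Lower bound: the 2-colouring RRBBRRBB of {1, ..., 8} (R at positions {1, 2, 5, 6}, B at {3, 4, 7, 8}) contains no monochromatic 3-term AP, so W(2, 3) > 8. Upper bound: a case analysis on any 2-colouring of {1, ..., 9} forces such an AP. Hence W(2, 3) = 9.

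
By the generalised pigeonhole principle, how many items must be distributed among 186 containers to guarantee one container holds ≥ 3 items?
n = (3 − 1)·186 + 1 = 373

By the generalised pigeonhole principle, to guarantee some box contains ≥ r objects we need more than (r − 1) · k objects total. Threshold: n = (r − 1) · k + 1. With r = 3 and k = 186: n = 2 · 186 + 1 = 372 + 1 = 373. For n = 372 = 2 · 186, we can put exactly 2 objects in every box, avoiding 3 in any single one — so 373 is tight.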